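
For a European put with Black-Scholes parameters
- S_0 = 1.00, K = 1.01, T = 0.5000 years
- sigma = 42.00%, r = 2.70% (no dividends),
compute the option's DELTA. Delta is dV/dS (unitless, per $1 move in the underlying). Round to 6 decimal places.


d1 = 0.1604447818; d2 = -0.1365400663
phi(d1) = 0.3938402939; exp(-qT) = 1.0000000000; exp(-rT) = 0.9865907163
N(-d1) = 0.4362653579
Delta = -exp(-qT) * N(-d1) = -1.0000000000 * 0.4362653579 = -0.436265

Answer: Delta = -0.436265


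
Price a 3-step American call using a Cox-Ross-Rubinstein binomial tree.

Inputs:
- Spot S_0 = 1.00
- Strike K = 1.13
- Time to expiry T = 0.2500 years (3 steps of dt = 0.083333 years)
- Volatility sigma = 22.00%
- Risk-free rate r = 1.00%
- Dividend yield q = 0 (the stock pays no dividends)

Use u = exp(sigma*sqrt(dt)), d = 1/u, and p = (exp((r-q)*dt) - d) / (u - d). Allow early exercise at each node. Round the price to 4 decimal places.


dt = T/N = 0.083333
u = exp(sigma*sqrt(dt)) = 1.065569; d = 1/u = 0.938466
p = (exp((r-q)*dt) - d) / (u - d) = 0.490687
Discount per step: exp(-r*dt) = 0.999167
Stock lattice S(k, i) with i counting down-moves:
  k=0: S(0,0) = 1.0000
  k=1: S(1,0) = 1.0656; S(1,1) = 0.9385
  k=2: S(2,0) = 1.1354; S(2,1) = 1.0000; S(2,2) = 0.8807
  k=3: S(3,0) = 1.2099; S(3,1) = 1.0656; S(3,2) = 0.9385; S(3,3) = 0.8265
Terminal payoffs V(N, i) = max(S_T - K, 0):
  V(3,0) = 0.079885; V(3,1) = 0.000000; V(3,2) = 0.000000; V(3,3) = 0.000000
Backward induction: V(k, i) = exp(-r*dt) * [p * V(k+1, i) + (1-p) * V(k+1, i+1)]; then take max(V_cont, immediate exercise) for American.
  V(2,0) = exp(-r*dt) * [p*0.079885 + (1-p)*0.000000] = 0.039166; exercise = 0.005436; V(2,0) = max -> 0.039166
  V(2,1) = exp(-r*dt) * [p*0.000000 + (1-p)*0.000000] = 0.000000; exercise = 0.000000; V(2,1) = max -> 0.000000
  V(2,2) = exp(-r*dt) * [p*0.000000 + (1-p)*0.000000] = 0.000000; exercise = 0.000000; V(2,2) = max -> 0.000000
  V(1,0) = exp(-r*dt) * [p*0.039166 + (1-p)*0.000000] = 0.019202; exercise = 0.000000; V(1,0) = max -> 0.019202
  V(1,1) = exp(-r*dt) * [p*0.000000 + (1-p)*0.000000] = 0.000000; exercise = 0.000000; V(1,1) = max -> 0.000000
  V(0,0) = exp(-r*dt) * [p*0.019202 + (1-p)*0.000000] = 0.009414; exercise = 0.000000; V(0,0) = max -> 0.009414

Answer: Price = V(0,0) = 0.0094


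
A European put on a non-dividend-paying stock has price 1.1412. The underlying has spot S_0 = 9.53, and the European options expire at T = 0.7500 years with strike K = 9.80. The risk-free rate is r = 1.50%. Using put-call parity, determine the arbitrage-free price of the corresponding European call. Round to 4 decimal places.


Answer: Call price = 0.9808

Derivation:
Put-call parity: C - P = S_0 * exp(-qT) - K * exp(-rT).
S_0 * exp(-qT) = 9.5300 * 1.00000000 = 9.53000000
K * exp(-rT) = 9.8000 * 0.98881304 = 9.69036784
C = P + S*exp(-qT) - K*exp(-rT)
C = 1.1412 + 9.53000000 - 9.69036784 = 0.9808


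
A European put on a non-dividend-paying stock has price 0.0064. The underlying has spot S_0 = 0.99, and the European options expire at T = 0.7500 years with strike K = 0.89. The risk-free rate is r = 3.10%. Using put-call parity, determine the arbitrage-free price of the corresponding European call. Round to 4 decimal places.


Put-call parity: C - P = S_0 * exp(-qT) - K * exp(-rT).
S_0 * exp(-qT) = 0.9900 * 1.00000000 = 0.99000000
K * exp(-rT) = 0.8900 * 0.97701820 = 0.86954620
C = P + S*exp(-qT) - K*exp(-rT)
C = 0.0064 + 0.99000000 - 0.86954620 = 0.1269

Answer: Call price = 0.1269


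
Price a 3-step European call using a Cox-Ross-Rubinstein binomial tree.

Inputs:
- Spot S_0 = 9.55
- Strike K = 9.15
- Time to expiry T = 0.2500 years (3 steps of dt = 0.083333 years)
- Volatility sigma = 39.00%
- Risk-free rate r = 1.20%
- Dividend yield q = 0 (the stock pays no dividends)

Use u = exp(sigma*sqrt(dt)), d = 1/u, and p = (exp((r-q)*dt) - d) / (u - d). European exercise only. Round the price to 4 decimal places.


dt = T/N = 0.083333
u = exp(sigma*sqrt(dt)) = 1.119165; d = 1/u = 0.893523
p = (exp((r-q)*dt) - d) / (u - d) = 0.476318
Discount per step: exp(-r*dt) = 0.999000
Stock lattice S(k, i) with i counting down-moves:
  k=0: S(0,0) = 9.5500
  k=1: S(1,0) = 10.6880; S(1,1) = 8.5331
  k=2: S(2,0) = 11.9617; S(2,1) = 9.5500; S(2,2) = 7.6246
  k=3: S(3,0) = 13.3871; S(3,1) = 10.6880; S(3,2) = 8.5331; S(3,3) = 6.8127
Terminal payoffs V(N, i) = max(S_T - K, 0):
  V(3,0) = 4.237093; V(3,1) = 1.538030; V(3,2) = 0.000000; V(3,3) = 0.000000
Backward induction: V(k, i) = exp(-r*dt) * [p * V(k+1, i) + (1-p) * V(k+1, i+1)].
  V(2,0) = exp(-r*dt) * [p*4.237093 + (1-p)*1.538030] = 2.820820
  V(2,1) = exp(-r*dt) * [p*1.538030 + (1-p)*0.000000] = 0.731859
  V(2,2) = exp(-r*dt) * [p*0.000000 + (1-p)*0.000000] = 0.000000
  V(1,0) = exp(-r*dt) * [p*2.820820 + (1-p)*0.731859] = 1.725143
  V(1,1) = exp(-r*dt) * [p*0.731859 + (1-p)*0.000000] = 0.348249
  V(0,0) = exp(-r*dt) * [p*1.725143 + (1-p)*0.348249] = 1.003084

Answer: Price = V(0,0) = 1.0031


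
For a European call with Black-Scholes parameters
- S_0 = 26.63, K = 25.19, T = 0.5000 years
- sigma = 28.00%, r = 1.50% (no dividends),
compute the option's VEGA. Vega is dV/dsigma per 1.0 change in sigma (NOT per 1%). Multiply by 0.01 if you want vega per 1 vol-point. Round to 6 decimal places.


Answer: Vega = 6.884750

Derivation:
d1 = 0.4176541833; d2 = 0.2196642846
phi(d1) = 0.3656217165; exp(-qT) = 1.0000000000; exp(-rT) = 0.9925280548
Vega = S * exp(-qT) * phi(d1) * sqrt(T) = 26.6300 * 1.0000000000 * 0.3656217165 * 0.7071067812 = 6.884750


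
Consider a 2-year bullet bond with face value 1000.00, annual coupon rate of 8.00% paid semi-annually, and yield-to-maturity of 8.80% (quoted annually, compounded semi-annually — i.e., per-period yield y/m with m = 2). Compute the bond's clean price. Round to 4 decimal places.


Coupon per period c = face * coupon_rate / m = 40.000000
Periods per year m = 2; per-period yield y/m = 0.044000
Number of cashflows N = 4
Cashflows (t years, CF_t, discount factor 1/(1+y/m)^(m*t), PV):
  t = 0.5000: CF_t = 40.000000, DF = 0.957854, PV = 38.314176
  t = 1.0000: CF_t = 40.000000, DF = 0.917485, PV = 36.699403
  t = 1.5000: CF_t = 40.000000, DF = 0.878817, PV = 35.152684
  t = 2.0000: CF_t = 1040.000000, DF = 0.841779, PV = 875.449995
Price P = sum_t PV_t = 985.616258

Answer: Price = 985.6163


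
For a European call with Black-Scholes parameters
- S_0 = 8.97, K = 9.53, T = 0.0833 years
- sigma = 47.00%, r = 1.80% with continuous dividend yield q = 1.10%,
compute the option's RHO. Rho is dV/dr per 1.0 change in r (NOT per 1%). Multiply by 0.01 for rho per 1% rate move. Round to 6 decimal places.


Answer: Rho = 0.241792

Derivation:
d1 = -0.3743117660; d2 = -0.5099619411
phi(d1) = 0.3719509894; exp(-qT) = 0.9990841197; exp(-rT) = 0.9985017235
N(d2) = 0.3050390628
Rho = K*T*exp(-rT)*N(d2) = 9.5300 * 0.0833 * 0.9985017235 * 0.3050390628 = 0.241792


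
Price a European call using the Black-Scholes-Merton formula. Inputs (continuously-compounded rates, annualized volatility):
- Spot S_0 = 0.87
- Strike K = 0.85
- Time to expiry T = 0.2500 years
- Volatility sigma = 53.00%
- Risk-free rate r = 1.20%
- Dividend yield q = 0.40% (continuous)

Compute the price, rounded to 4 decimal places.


Answer: Price = 0.1017

Derivation:
d1 = (ln(S/K) + (r - q + 0.5*sigma^2) * T) / (sigma * sqrt(T)) = 0.22780891
d2 = d1 - sigma * sqrt(T) = -0.03719109
exp(-rT) = 0.99700450; exp(-qT) = 0.99900050
C = S_0 * exp(-qT) * N(d1) - K * exp(-rT) * N(d2)
N(d1) = 0.59010260; N(d2) = 0.48516632
C = 0.8700 * 0.99900050 * 0.59010260 - 0.8500 * 0.99700450 * 0.48516632 = 0.1017


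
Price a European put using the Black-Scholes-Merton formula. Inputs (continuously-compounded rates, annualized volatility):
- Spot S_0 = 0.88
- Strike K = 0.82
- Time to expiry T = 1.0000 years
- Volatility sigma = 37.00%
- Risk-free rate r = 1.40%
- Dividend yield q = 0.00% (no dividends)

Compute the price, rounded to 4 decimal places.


d1 = (ln(S/K) + (r - q + 0.5*sigma^2) * T) / (sigma * sqrt(T)) = 0.41369613
d2 = d1 - sigma * sqrt(T) = 0.04369613
exp(-rT) = 0.98609754; exp(-qT) = 1.00000000
P = K * exp(-rT) * N(-d2) - S_0 * exp(-qT) * N(-d1)
N(-d1) = 0.33954833; N(-d2) = 0.48257331
P = 0.8200 * 0.98609754 * 0.48257331 - 0.8800 * 1.00000000 * 0.33954833 = 0.0914

Answer: Price = 0.0914


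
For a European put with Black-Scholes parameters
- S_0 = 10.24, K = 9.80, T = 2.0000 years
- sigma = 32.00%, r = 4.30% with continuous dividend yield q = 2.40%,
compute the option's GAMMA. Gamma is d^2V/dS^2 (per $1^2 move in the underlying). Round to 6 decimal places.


d1 = 0.4072918132; d2 = -0.0452565268
phi(d1) = 0.3671878005; exp(-qT) = 0.9531337871; exp(-rT) = 0.9175942312
Gamma = exp(-qT) * phi(d1) / (S * sigma * sqrt(T)) = 0.9531337871 * 0.3671878005 / (10.2400 * 0.3200 * 1.4142135624) = 0.075523

Answer: Gamma = 0.075523


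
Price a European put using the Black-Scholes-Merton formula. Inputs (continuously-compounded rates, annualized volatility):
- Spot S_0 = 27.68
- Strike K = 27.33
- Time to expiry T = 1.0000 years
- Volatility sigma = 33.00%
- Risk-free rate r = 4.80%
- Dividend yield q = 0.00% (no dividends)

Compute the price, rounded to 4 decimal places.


Answer: Price = 2.7642

Derivation:
d1 = (ln(S/K) + (r - q + 0.5*sigma^2) * T) / (sigma * sqrt(T)) = 0.34901555
d2 = d1 - sigma * sqrt(T) = 0.01901555
exp(-rT) = 0.95313379; exp(-qT) = 1.00000000
P = K * exp(-rT) * N(-d2) - S_0 * exp(-qT) * N(-d1)
N(-d1) = 0.36353882; N(-d2) = 0.49241435
P = 27.3300 * 0.95313379 * 0.49241435 - 27.6800 * 1.00000000 * 0.36353882 = 2.7642


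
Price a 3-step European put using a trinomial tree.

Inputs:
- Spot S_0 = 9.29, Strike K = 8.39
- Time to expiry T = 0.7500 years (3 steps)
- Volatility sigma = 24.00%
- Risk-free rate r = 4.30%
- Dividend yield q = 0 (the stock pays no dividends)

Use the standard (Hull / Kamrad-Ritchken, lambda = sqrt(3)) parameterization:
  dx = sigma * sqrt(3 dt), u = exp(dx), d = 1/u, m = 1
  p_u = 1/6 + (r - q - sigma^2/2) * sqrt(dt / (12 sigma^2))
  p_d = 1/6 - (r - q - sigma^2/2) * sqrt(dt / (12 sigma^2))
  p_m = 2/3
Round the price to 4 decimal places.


Answer: Price = V(0,0) = 0.3054

Derivation:
dt = T/N = 0.250000; dx = sigma*sqrt(3*dt) = 0.207846
u = exp(dx) = 1.231024; d = 1/u = 0.812332
p_u = 0.175207, p_m = 0.666667, p_d = 0.158127
Discount per step: exp(-r*dt) = 0.989308
Stock lattice S(k, j) with j the centered position index:
  k=0: S(0,+0) = 9.2900
  k=1: S(1,-1) = 7.5466; S(1,+0) = 9.2900; S(1,+1) = 11.4362
  k=2: S(2,-2) = 6.1303; S(2,-1) = 7.5466; S(2,+0) = 9.2900; S(2,+1) = 11.4362; S(2,+2) = 14.0782
  k=3: S(3,-3) = 4.9799; S(3,-2) = 6.1303; S(3,-1) = 7.5466; S(3,+0) = 9.2900; S(3,+1) = 11.4362; S(3,+2) = 14.0782; S(3,+3) = 17.3307
Terminal payoffs V(N, j) = max(K - S_T, 0):
  V(3,-3) = 3.410148; V(3,-2) = 2.259684; V(3,-1) = 0.843435; V(3,+0) = 0.000000; V(3,+1) = 0.000000; V(3,+2) = 0.000000; V(3,+3) = 0.000000
Backward induction: V(k, j) = exp(-r*dt) * [p_u * V(k+1, j+1) + p_m * V(k+1, j) + p_d * V(k+1, j-1)]
  V(2,-2) = exp(-r*dt) * [p_u*0.843435 + p_m*2.259684 + p_d*3.410148] = 2.170013
  V(2,-1) = exp(-r*dt) * [p_u*0.000000 + p_m*0.843435 + p_d*2.259684] = 0.909774
  V(2,+0) = exp(-r*dt) * [p_u*0.000000 + p_m*0.000000 + p_d*0.843435] = 0.131944
  V(2,+1) = exp(-r*dt) * [p_u*0.000000 + p_m*0.000000 + p_d*0.000000] = 0.000000
  V(2,+2) = exp(-r*dt) * [p_u*0.000000 + p_m*0.000000 + p_d*0.000000] = 0.000000
  V(1,-1) = exp(-r*dt) * [p_u*0.131944 + p_m*0.909774 + p_d*2.170013] = 0.962369
  V(1,+0) = exp(-r*dt) * [p_u*0.000000 + p_m*0.131944 + p_d*0.909774] = 0.229343
  V(1,+1) = exp(-r*dt) * [p_u*0.000000 + p_m*0.000000 + p_d*0.131944] = 0.020641
  V(0,+0) = exp(-r*dt) * [p_u*0.020641 + p_m*0.229343 + p_d*0.962369] = 0.305387


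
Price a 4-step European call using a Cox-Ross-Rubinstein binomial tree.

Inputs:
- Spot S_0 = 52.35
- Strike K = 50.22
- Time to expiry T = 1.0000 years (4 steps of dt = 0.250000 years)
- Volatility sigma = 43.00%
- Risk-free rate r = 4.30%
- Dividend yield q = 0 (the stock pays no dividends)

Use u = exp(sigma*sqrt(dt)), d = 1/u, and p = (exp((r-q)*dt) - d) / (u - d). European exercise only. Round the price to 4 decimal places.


Answer: Price = V(0,0) = 10.6556

Derivation:
dt = T/N = 0.250000
u = exp(sigma*sqrt(dt)) = 1.239862; d = 1/u = 0.806541
p = (exp((r-q)*dt) - d) / (u - d) = 0.471398
Discount per step: exp(-r*dt) = 0.989308
Stock lattice S(k, i) with i counting down-moves:
  k=0: S(0,0) = 52.3500
  k=1: S(1,0) = 64.9068; S(1,1) = 42.2224
  k=2: S(2,0) = 80.4754; S(2,1) = 52.3500; S(2,2) = 34.0542
  k=3: S(3,0) = 99.7784; S(3,1) = 64.9068; S(3,2) = 42.2224; S(3,3) = 27.4661
  k=4: S(4,0) = 123.7115; S(4,1) = 80.4754; S(4,2) = 52.3500; S(4,3) = 34.0542; S(4,4) = 22.1525
Terminal payoffs V(N, i) = max(S_T - K, 0):
  V(4,0) = 73.491462; V(4,1) = 30.255431; V(4,2) = 2.130000; V(4,3) = 0.000000; V(4,4) = 0.000000
Backward induction: V(k, i) = exp(-r*dt) * [p * V(k+1, i) + (1-p) * V(k+1, i+1)].
  V(3,0) = exp(-r*dt) * [p*73.491462 + (1-p)*30.255431] = 50.095395
  V(3,1) = exp(-r*dt) * [p*30.255431 + (1-p)*2.130000] = 15.223744
  V(3,2) = exp(-r*dt) * [p*2.130000 + (1-p)*0.000000] = 0.993342
  V(3,3) = exp(-r*dt) * [p*0.000000 + (1-p)*0.000000] = 0.000000
  V(2,0) = exp(-r*dt) * [p*50.095395 + (1-p)*15.223744] = 31.323637
  V(2,1) = exp(-r*dt) * [p*15.223744 + (1-p)*0.993342] = 7.619182
  V(2,2) = exp(-r*dt) * [p*0.993342 + (1-p)*0.000000] = 0.463253
  V(1,0) = exp(-r*dt) * [p*31.323637 + (1-p)*7.619182] = 18.592476
  V(1,1) = exp(-r*dt) * [p*7.619182 + (1-p)*0.463253] = 3.795524
  V(0,0) = exp(-r*dt) * [p*18.592476 + (1-p)*3.795524] = 10.655617


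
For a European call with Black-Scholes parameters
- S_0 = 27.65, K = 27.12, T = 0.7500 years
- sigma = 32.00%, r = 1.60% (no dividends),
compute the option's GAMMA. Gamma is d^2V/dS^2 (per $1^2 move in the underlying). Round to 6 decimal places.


Answer: Gamma = 0.050440

Derivation:
d1 = 0.2517040226; d2 = -0.0254241066
phi(d1) = 0.3865028679; exp(-qT) = 1.0000000000; exp(-rT) = 0.9880717129
Gamma = exp(-qT) * phi(d1) / (S * sigma * sqrt(T)) = 1.0000000000 * 0.3865028679 / (27.6500 * 0.3200 * 0.8660254038) = 0.050440


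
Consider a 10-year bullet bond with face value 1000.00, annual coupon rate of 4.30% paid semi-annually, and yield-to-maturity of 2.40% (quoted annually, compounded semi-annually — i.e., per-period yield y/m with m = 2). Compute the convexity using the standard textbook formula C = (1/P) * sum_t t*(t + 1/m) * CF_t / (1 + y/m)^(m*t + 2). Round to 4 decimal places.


Answer: Convexity = 80.6967

Derivation:
Coupon per period c = face * coupon_rate / m = 21.500000
Periods per year m = 2; per-period yield y/m = 0.012000
Number of cashflows N = 20
Cashflows (t years, CF_t, discount factor 1/(1+y/m)^(m*t), PV):
  t = 0.5000: CF_t = 21.500000, DF = 0.988142, PV = 21.245059
  t = 1.0000: CF_t = 21.500000, DF = 0.976425, PV = 20.993142
  t = 1.5000: CF_t = 21.500000, DF = 0.964847, PV = 20.744211
  t = 2.0000: CF_t = 21.500000, DF = 0.953406, PV = 20.498232
  t = 2.5000: CF_t = 21.500000, DF = 0.942101, PV = 20.255170
  t = 3.0000: CF_t = 21.500000, DF = 0.930930, PV = 20.014990
  t = 3.5000: CF_t = 21.500000, DF = 0.919891, PV = 19.777658
  t = 4.0000: CF_t = 21.500000, DF = 0.908983, PV = 19.543141
  t = 4.5000: CF_t = 21.500000, DF = 0.898205, PV = 19.311404
  t = 5.0000: CF_t = 21.500000, DF = 0.887554, PV = 19.082415
  t = 5.5000: CF_t = 21.500000, DF = 0.877030, PV = 18.856141
  t = 6.0000: CF_t = 21.500000, DF = 0.866630, PV = 18.632551
  t = 6.5000: CF_t = 21.500000, DF = 0.856354, PV = 18.411611
  t = 7.0000: CF_t = 21.500000, DF = 0.846200, PV = 18.193292
  t = 7.5000: CF_t = 21.500000, DF = 0.836166, PV = 17.977561
  t = 8.0000: CF_t = 21.500000, DF = 0.826251, PV = 17.764388
  t = 8.5000: CF_t = 21.500000, DF = 0.816453, PV = 17.553743
  t = 9.0000: CF_t = 21.500000, DF = 0.806772, PV = 17.345596
  t = 9.5000: CF_t = 21.500000, DF = 0.797205, PV = 17.139917
  t = 10.0000: CF_t = 1021.500000, DF = 0.787752, PV = 804.689104
Price P = sum_t PV_t = 1168.029329
Convexity numerator sum_t t*(t + 1/m) * CF_t / (1+y/m)^(m*t + 2):
  t = 0.5000: term = 10.372106
  t = 1.0000: term = 30.747348
  t = 1.5000: term = 60.765511
  t = 2.0000: term = 100.074952
  t = 2.5000: term = 148.332438
  t = 3.0000: term = 205.202978
  t = 3.5000: term = 270.359655
  t = 4.0000: term = 343.483469
  t = 4.5000: term = 424.263178
  t = 5.0000: term = 512.395142
  t = 5.5000: term = 607.583173
  t = 6.0000: term = 709.538380
  t = 6.5000: term = 817.979028
  t = 7.0000: term = 932.630391
  t = 7.5000: term = 1053.224608
  t = 8.0000: term = 1179.500550
  t = 8.5000: term = 1311.203674
  t = 9.0000: term = 1448.085899
  t = 9.5000: term = 1589.905467
  t = 10.0000: term = 82500.464728
Convexity = (1/P) * sum = 94256.112673 / 1168.029329 = 80.696700


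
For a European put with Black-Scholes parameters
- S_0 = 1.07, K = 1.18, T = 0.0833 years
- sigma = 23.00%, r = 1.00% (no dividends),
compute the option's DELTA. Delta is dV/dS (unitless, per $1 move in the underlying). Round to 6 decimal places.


d1 = -1.4283917958; d2 = -1.4947737963
phi(d1) = 0.1438347663; exp(-qT) = 1.0000000000; exp(-rT) = 0.9991673468
N(-d1) = 0.9234104404
Delta = -exp(-qT) * N(-d1) = -1.0000000000 * 0.9234104404 = -0.923410

Answer: Delta = -0.923410


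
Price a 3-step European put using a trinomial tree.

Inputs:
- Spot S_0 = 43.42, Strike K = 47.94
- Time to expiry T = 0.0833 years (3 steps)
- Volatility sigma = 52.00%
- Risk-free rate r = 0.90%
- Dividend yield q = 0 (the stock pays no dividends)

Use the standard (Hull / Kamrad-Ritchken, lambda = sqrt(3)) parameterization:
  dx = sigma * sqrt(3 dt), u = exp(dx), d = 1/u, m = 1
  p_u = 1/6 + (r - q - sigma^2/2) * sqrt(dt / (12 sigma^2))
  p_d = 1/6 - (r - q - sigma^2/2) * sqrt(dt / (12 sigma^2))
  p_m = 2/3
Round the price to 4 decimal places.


dt = T/N = 0.027767; dx = sigma*sqrt(3*dt) = 0.150081
u = exp(dx) = 1.161928; d = 1/u = 0.860638
p_u = 0.154992, p_m = 0.666667, p_d = 0.178341
Discount per step: exp(-r*dt) = 0.999750
Stock lattice S(k, j) with j the centered position index:
  k=0: S(0,+0) = 43.4200
  k=1: S(1,-1) = 37.3689; S(1,+0) = 43.4200; S(1,+1) = 50.4509
  k=2: S(2,-2) = 32.1611; S(2,-1) = 37.3689; S(2,+0) = 43.4200; S(2,+1) = 50.4509; S(2,+2) = 58.6204
  k=3: S(3,-3) = 27.6791; S(3,-2) = 32.1611; S(3,-1) = 37.3689; S(3,+0) = 43.4200; S(3,+1) = 50.4509; S(3,+2) = 58.6204; S(3,+3) = 68.1127
Terminal payoffs V(N, j) = max(K - S_T, 0):
  V(3,-3) = 20.260916; V(3,-2) = 15.778886; V(3,-1) = 10.571088; V(3,+0) = 4.520000; V(3,+1) = 0.000000; V(3,+2) = 0.000000; V(3,+3) = 0.000000
Backward induction: V(k, j) = exp(-r*dt) * [p_u * V(k+1, j+1) + p_m * V(k+1, j) + p_d * V(k+1, j-1)]
  V(2,-2) = exp(-r*dt) * [p_u*10.571088 + p_m*15.778886 + p_d*20.260916] = 15.767105
  V(2,-1) = exp(-r*dt) * [p_u*4.520000 + p_m*10.571088 + p_d*15.778886] = 10.559339
  V(2,+0) = exp(-r*dt) * [p_u*0.000000 + p_m*4.520000 + p_d*10.571088] = 4.897366
  V(2,+1) = exp(-r*dt) * [p_u*0.000000 + p_m*0.000000 + p_d*4.520000] = 0.805899
  V(2,+2) = exp(-r*dt) * [p_u*0.000000 + p_m*0.000000 + p_d*0.000000] = 0.000000
  V(1,-1) = exp(-r*dt) * [p_u*4.897366 + p_m*10.559339 + p_d*15.767105] = 10.607882
  V(1,+0) = exp(-r*dt) * [p_u*0.805899 + p_m*4.897366 + p_d*10.559339] = 5.271663
  V(1,+1) = exp(-r*dt) * [p_u*0.000000 + p_m*0.805899 + p_d*4.897366] = 1.410314
  V(0,+0) = exp(-r*dt) * [p_u*1.410314 + p_m*5.271663 + p_d*10.607882] = 5.623444

Answer: Price = V(0,0) = 5.6234


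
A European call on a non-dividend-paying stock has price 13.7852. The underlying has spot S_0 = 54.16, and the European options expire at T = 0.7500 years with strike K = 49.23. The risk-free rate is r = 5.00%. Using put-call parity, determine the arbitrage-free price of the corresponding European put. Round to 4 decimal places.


Answer: Put price = 7.0433

Derivation:
Put-call parity: C - P = S_0 * exp(-qT) - K * exp(-rT).
S_0 * exp(-qT) = 54.1600 * 1.00000000 = 54.16000000
K * exp(-rT) = 49.2300 * 0.96319442 = 47.41806118
P = C - S*exp(-qT) + K*exp(-rT)
P = 13.7852 - 54.16000000 + 47.41806118 = 7.0433


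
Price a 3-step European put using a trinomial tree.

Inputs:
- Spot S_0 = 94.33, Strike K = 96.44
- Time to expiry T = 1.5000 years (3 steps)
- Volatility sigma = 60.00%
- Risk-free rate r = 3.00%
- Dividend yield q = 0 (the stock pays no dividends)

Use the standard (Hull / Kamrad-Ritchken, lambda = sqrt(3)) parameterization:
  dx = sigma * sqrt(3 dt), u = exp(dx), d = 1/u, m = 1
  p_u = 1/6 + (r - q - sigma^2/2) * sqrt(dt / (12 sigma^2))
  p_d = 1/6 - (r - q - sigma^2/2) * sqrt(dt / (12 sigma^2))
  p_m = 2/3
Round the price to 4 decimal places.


dt = T/N = 0.500000; dx = sigma*sqrt(3*dt) = 0.734847
u = exp(dx) = 2.085163; d = 1/u = 0.479579
p_u = 0.115636, p_m = 0.666667, p_d = 0.217698
Discount per step: exp(-r*dt) = 0.985112
Stock lattice S(k, j) with j the centered position index:
  k=0: S(0,+0) = 94.3300
  k=1: S(1,-1) = 45.2387; S(1,+0) = 94.3300; S(1,+1) = 196.6934
  k=2: S(2,-2) = 21.6955; S(2,-1) = 45.2387; S(2,+0) = 94.3300; S(2,+1) = 196.6934; S(2,+2) = 410.1378
  k=3: S(3,-3) = 10.4047; S(3,-2) = 21.6955; S(3,-1) = 45.2387; S(3,+0) = 94.3300; S(3,+1) = 196.6934; S(3,+2) = 410.1378; S(3,+3) = 855.2040
Terminal payoffs V(N, j) = max(K - S_T, 0):
  V(3,-3) = 86.035291; V(3,-2) = 74.744488; V(3,-1) = 51.201326; V(3,+0) = 2.110000; V(3,+1) = 0.000000; V(3,+2) = 0.000000; V(3,+3) = 0.000000
Backward induction: V(k, j) = exp(-r*dt) * [p_u * V(k+1, j+1) + p_m * V(k+1, j) + p_d * V(k+1, j-1)]
  V(2,-2) = exp(-r*dt) * [p_u*51.201326 + p_m*74.744488 + p_d*86.035291] = 73.371178
  V(2,-1) = exp(-r*dt) * [p_u*2.110000 + p_m*51.201326 + p_d*74.744488] = 49.895833
  V(2,+0) = exp(-r*dt) * [p_u*0.000000 + p_m*2.110000 + p_d*51.201326] = 12.366187
  V(2,+1) = exp(-r*dt) * [p_u*0.000000 + p_m*0.000000 + p_d*2.110000] = 0.452503
  V(2,+2) = exp(-r*dt) * [p_u*0.000000 + p_m*0.000000 + p_d*0.000000] = 0.000000
  V(1,-1) = exp(-r*dt) * [p_u*12.366187 + p_m*49.895833 + p_d*73.371178] = 49.912270
  V(1,+0) = exp(-r*dt) * [p_u*0.452503 + p_m*12.366187 + p_d*49.895833] = 18.873423
  V(1,+1) = exp(-r*dt) * [p_u*0.000000 + p_m*0.452503 + p_d*12.366187] = 2.949188
  V(0,+0) = exp(-r*dt) * [p_u*2.949188 + p_m*18.873423 + p_d*49.912270] = 23.434926

Answer: Price = V(0,0) = 23.4349


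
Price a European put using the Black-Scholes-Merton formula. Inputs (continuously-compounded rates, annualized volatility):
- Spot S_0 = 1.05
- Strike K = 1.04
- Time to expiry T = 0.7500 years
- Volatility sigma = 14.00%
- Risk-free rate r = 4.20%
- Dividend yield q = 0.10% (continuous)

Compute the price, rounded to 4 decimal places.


d1 = (ln(S/K) + (r - q + 0.5*sigma^2) * T) / (sigma * sqrt(T)) = 0.39317101
d2 = d1 - sigma * sqrt(T) = 0.27192745
exp(-rT) = 0.96899096; exp(-qT) = 0.99925028
P = K * exp(-rT) * N(-d2) - S_0 * exp(-qT) * N(-d1)
N(-d1) = 0.34709659; N(-d2) = 0.39283890
P = 1.0400 * 0.96899096 * 0.39283890 - 1.0500 * 0.99925028 * 0.34709659 = 0.0317

Answer: Price = 0.0317


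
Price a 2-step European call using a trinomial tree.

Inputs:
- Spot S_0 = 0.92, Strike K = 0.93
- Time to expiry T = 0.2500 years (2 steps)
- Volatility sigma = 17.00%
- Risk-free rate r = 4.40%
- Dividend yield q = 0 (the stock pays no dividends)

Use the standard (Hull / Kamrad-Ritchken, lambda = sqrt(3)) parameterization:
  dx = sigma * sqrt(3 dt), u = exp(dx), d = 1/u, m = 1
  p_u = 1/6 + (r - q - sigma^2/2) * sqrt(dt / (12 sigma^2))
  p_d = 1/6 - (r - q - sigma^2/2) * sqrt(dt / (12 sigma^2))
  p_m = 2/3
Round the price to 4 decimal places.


dt = T/N = 0.125000; dx = sigma*sqrt(3*dt) = 0.104103
u = exp(dx) = 1.109715; d = 1/u = 0.901132
p_u = 0.184407, p_m = 0.666667, p_d = 0.148926
Discount per step: exp(-r*dt) = 0.994515
Stock lattice S(k, j) with j the centered position index:
  k=0: S(0,+0) = 0.9200
  k=1: S(1,-1) = 0.8290; S(1,+0) = 0.9200; S(1,+1) = 1.0209
  k=2: S(2,-2) = 0.7471; S(2,-1) = 0.8290; S(2,+0) = 0.9200; S(2,+1) = 1.0209; S(2,+2) = 1.1330
Terminal payoffs V(N, j) = max(S_T - K, 0):
  V(2,-2) = 0.000000; V(2,-1) = 0.000000; V(2,+0) = 0.000000; V(2,+1) = 0.090938; V(2,+2) = 0.202950
Backward induction: V(k, j) = exp(-r*dt) * [p_u * V(k+1, j+1) + p_m * V(k+1, j) + p_d * V(k+1, j-1)]
  V(1,-1) = exp(-r*dt) * [p_u*0.000000 + p_m*0.000000 + p_d*0.000000] = 0.000000
  V(1,+0) = exp(-r*dt) * [p_u*0.090938 + p_m*0.000000 + p_d*0.000000] = 0.016678
  V(1,+1) = exp(-r*dt) * [p_u*0.202950 + p_m*0.090938 + p_d*0.000000] = 0.097513
  V(0,+0) = exp(-r*dt) * [p_u*0.097513 + p_m*0.016678 + p_d*0.000000] = 0.028941

Answer: Price = V(0,0) = 0.0289


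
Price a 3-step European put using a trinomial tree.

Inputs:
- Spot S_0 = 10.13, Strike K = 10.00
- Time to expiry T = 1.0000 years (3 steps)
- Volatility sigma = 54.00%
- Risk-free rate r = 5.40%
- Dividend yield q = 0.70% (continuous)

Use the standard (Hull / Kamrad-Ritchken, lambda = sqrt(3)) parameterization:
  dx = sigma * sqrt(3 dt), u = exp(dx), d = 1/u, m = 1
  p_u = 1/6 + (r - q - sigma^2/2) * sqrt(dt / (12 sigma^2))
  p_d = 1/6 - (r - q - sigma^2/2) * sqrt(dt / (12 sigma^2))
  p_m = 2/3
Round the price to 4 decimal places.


dt = T/N = 0.333333; dx = sigma*sqrt(3*dt) = 0.540000
u = exp(dx) = 1.716007; d = 1/u = 0.582748
p_u = 0.136173, p_m = 0.666667, p_d = 0.197160
Discount per step: exp(-r*dt) = 0.982161
Stock lattice S(k, j) with j the centered position index:
  k=0: S(0,+0) = 10.1300
  k=1: S(1,-1) = 5.9032; S(1,+0) = 10.1300; S(1,+1) = 17.3831
  k=2: S(2,-2) = 3.4401; S(2,-1) = 5.9032; S(2,+0) = 10.1300; S(2,+1) = 17.3831; S(2,+2) = 29.8296
  k=3: S(3,-3) = 2.0047; S(3,-2) = 3.4401; S(3,-1) = 5.9032; S(3,+0) = 10.1300; S(3,+1) = 17.3831; S(3,+2) = 29.8296; S(3,+3) = 51.1878
Terminal payoffs V(N, j) = max(K - S_T, 0):
  V(3,-3) = 7.995286; V(3,-2) = 6.559897; V(3,-1) = 4.096760; V(3,+0) = 0.000000; V(3,+1) = 0.000000; V(3,+2) = 0.000000; V(3,+3) = 0.000000
Backward induction: V(k, j) = exp(-r*dt) * [p_u * V(k+1, j+1) + p_m * V(k+1, j) + p_d * V(k+1, j-1)]
  V(2,-2) = exp(-r*dt) * [p_u*4.096760 + p_m*6.559897 + p_d*7.995286] = 6.391400
  V(2,-1) = exp(-r*dt) * [p_u*0.000000 + p_m*4.096760 + p_d*6.559897] = 3.952733
  V(2,+0) = exp(-r*dt) * [p_u*0.000000 + p_m*0.000000 + p_d*4.096760] = 0.793310
  V(2,+1) = exp(-r*dt) * [p_u*0.000000 + p_m*0.000000 + p_d*0.000000] = 0.000000
  V(2,+2) = exp(-r*dt) * [p_u*0.000000 + p_m*0.000000 + p_d*0.000000] = 0.000000
  V(1,-1) = exp(-r*dt) * [p_u*0.793310 + p_m*3.952733 + p_d*6.391400] = 3.931899
  V(1,+0) = exp(-r*dt) * [p_u*0.000000 + p_m*0.793310 + p_d*3.952733] = 1.284859
  V(1,+1) = exp(-r*dt) * [p_u*0.000000 + p_m*0.000000 + p_d*0.793310] = 0.153619
  V(0,+0) = exp(-r*dt) * [p_u*0.153619 + p_m*1.284859 + p_d*3.931899] = 1.623224

Answer: Price = V(0,0) = 1.6232


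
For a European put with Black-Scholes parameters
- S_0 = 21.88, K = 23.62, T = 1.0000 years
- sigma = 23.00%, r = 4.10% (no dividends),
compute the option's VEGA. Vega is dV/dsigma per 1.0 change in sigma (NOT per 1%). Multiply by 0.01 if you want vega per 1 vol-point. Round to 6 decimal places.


d1 = -0.0394384053; d2 = -0.2694384053
phi(d1) = 0.3986321460; exp(-qT) = 1.0000000000; exp(-rT) = 0.9598291299
Vega = S * exp(-qT) * phi(d1) * sqrt(T) = 21.8800 * 1.0000000000 * 0.3986321460 * 1.0000000000 = 8.722071

Answer: Vega = 8.722071


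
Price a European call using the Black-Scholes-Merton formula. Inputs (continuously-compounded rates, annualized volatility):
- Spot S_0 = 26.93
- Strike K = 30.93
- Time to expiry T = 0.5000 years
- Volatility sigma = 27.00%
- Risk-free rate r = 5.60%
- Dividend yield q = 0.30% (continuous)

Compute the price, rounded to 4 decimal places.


Answer: Price = 0.9337

Derivation:
d1 = (ln(S/K) + (r - q + 0.5*sigma^2) * T) / (sigma * sqrt(T)) = -0.49110232
d2 = d1 - sigma * sqrt(T) = -0.68202115
exp(-rT) = 0.97238837; exp(-qT) = 0.99850112
C = S_0 * exp(-qT) * N(d1) - K * exp(-rT) * N(d2)
N(d1) = 0.31167704; N(d2) = 0.24761279
C = 26.9300 * 0.99850112 * 0.31167704 - 30.9300 * 0.97238837 * 0.24761279 = 0.9337


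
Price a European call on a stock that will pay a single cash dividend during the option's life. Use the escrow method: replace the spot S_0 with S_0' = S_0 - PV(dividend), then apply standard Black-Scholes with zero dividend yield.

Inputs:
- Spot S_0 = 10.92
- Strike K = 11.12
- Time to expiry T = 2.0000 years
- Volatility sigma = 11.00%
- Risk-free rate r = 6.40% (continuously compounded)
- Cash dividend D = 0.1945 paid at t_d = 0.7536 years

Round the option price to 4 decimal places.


PV(D) = D * exp(-r * t_d) = 0.1945 * 0.95291421 = 0.18534181
S_0' = S_0 - PV(D) = 10.9200 - 0.18534181 = 10.73465819
d1 = (ln(S_0'/K) + (r + sigma^2/2)*T) / (sigma*sqrt(T)) = 0.67388755
d2 = d1 - sigma*sqrt(T) = 0.51832406
exp(-rT) = 0.87985338
N(d1) = 0.74980860; N(d2) = 0.69788391
C = S_0' * N(d1) - K * exp(-rT) * N(d2) = 10.73465819 * 0.74980860 - 11.1200 * 0.87985338 * 0.69788391 = 1.2209

Answer: Price = 1.2209


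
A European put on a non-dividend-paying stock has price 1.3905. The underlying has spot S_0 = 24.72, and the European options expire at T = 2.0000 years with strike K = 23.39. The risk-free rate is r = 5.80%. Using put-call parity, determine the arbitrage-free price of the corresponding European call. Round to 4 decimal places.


Answer: Call price = 5.2823

Derivation:
Put-call parity: C - P = S_0 * exp(-qT) - K * exp(-rT).
S_0 * exp(-qT) = 24.7200 * 1.00000000 = 24.72000000
K * exp(-rT) = 23.3900 * 0.89047522 = 20.82821547
C = P + S*exp(-qT) - K*exp(-rT)
C = 1.3905 + 24.72000000 - 20.82821547 = 5.2823


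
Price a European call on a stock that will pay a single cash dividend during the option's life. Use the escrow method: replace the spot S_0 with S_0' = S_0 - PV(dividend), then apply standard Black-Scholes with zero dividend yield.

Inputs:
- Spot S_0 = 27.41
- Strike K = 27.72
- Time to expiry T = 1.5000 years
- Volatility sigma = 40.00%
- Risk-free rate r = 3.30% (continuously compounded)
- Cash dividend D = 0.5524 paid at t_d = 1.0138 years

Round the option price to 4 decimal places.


Answer: Price = 5.4036

Derivation:
PV(D) = D * exp(-r * t_d) = 0.5524 * 0.96709804 = 0.53422496
S_0' = S_0 - PV(D) = 27.4100 - 0.53422496 = 26.87577504
d1 = (ln(S_0'/K) + (r + sigma^2/2)*T) / (sigma*sqrt(T)) = 0.28285718
d2 = d1 - sigma*sqrt(T) = -0.20704077
exp(-rT) = 0.95170516
N(d1) = 0.61135684; N(d2) = 0.41798901
C = S_0' * N(d1) - K * exp(-rT) * N(d2) = 26.87577504 * 0.61135684 - 27.7200 * 0.95170516 * 0.41798901 = 5.4036


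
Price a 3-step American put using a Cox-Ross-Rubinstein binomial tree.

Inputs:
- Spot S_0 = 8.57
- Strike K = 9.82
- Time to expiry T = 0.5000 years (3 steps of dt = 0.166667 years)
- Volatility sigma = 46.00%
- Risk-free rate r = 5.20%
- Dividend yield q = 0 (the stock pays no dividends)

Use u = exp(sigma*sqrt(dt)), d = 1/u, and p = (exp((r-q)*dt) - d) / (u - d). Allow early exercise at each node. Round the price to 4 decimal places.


Answer: Price = V(0,0) = 1.7569

Derivation:
dt = T/N = 0.166667
u = exp(sigma*sqrt(dt)) = 1.206585; d = 1/u = 0.828785
p = (exp((r-q)*dt) - d) / (u - d) = 0.476228
Discount per step: exp(-r*dt) = 0.991371
Stock lattice S(k, i) with i counting down-moves:
  k=0: S(0,0) = 8.5700
  k=1: S(1,0) = 10.3404; S(1,1) = 7.1027
  k=2: S(2,0) = 12.4766; S(2,1) = 8.5700; S(2,2) = 5.8866
  k=3: S(3,0) = 15.0541; S(3,1) = 10.3404; S(3,2) = 7.1027; S(3,3) = 4.8787
Terminal payoffs V(N, i) = max(K - S_T, 0):
  V(3,0) = 0.000000; V(3,1) = 0.000000; V(3,2) = 2.717310; V(3,3) = 4.941269
Backward induction: V(k, i) = exp(-r*dt) * [p * V(k+1, i) + (1-p) * V(k+1, i+1)]; then take max(V_cont, immediate exercise) for American.
  V(2,0) = exp(-r*dt) * [p*0.000000 + (1-p)*0.000000] = 0.000000; exercise = 0.000000; V(2,0) = max -> 0.000000
  V(2,1) = exp(-r*dt) * [p*0.000000 + (1-p)*2.717310] = 1.410968; exercise = 1.250000; V(2,1) = max -> 1.410968
  V(2,2) = exp(-r*dt) * [p*2.717310 + (1-p)*4.941269] = 3.848657; exercise = 3.933396; V(2,2) = max -> 3.933396
  V(1,0) = exp(-r*dt) * [p*0.000000 + (1-p)*1.410968] = 0.732648; exercise = 0.000000; V(1,0) = max -> 0.732648
  V(1,1) = exp(-r*dt) * [p*1.410968 + (1-p)*3.933396] = 2.708568; exercise = 2.717310; V(1,1) = max -> 2.717310
  V(0,0) = exp(-r*dt) * [p*0.732648 + (1-p)*2.717310] = 1.756865; exercise = 1.250000; V(0,0) = max -> 1.756865


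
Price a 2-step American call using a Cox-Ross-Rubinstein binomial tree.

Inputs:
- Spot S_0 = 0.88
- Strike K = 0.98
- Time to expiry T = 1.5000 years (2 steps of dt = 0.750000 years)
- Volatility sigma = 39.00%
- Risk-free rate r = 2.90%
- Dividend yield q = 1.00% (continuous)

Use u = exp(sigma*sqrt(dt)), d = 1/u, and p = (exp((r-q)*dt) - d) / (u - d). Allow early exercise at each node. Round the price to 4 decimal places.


dt = T/N = 0.750000
u = exp(sigma*sqrt(dt)) = 1.401790; d = 1/u = 0.713374
p = (exp((r-q)*dt) - d) / (u - d) = 0.437204
Discount per step: exp(-r*dt) = 0.978485
Stock lattice S(k, i) with i counting down-moves:
  k=0: S(0,0) = 0.8800
  k=1: S(1,0) = 1.2336; S(1,1) = 0.6278
  k=2: S(2,0) = 1.7292; S(2,1) = 0.8800; S(2,2) = 0.4478
Terminal payoffs V(N, i) = max(S_T - K, 0):
  V(2,0) = 0.749213; V(2,1) = 0.000000; V(2,2) = 0.000000
Backward induction: V(k, i) = exp(-r*dt) * [p * V(k+1, i) + (1-p) * V(k+1, i+1)]; then take max(V_cont, immediate exercise) for American.
  V(1,0) = exp(-r*dt) * [p*0.749213 + (1-p)*0.000000] = 0.320511; exercise = 0.253575; V(1,0) = max -> 0.320511
  V(1,1) = exp(-r*dt) * [p*0.000000 + (1-p)*0.000000] = 0.000000; exercise = 0.000000; V(1,1) = max -> 0.000000
  V(0,0) = exp(-r*dt) * [p*0.320511 + (1-p)*0.000000] = 0.137114; exercise = 0.000000; V(0,0) = max -> 0.137114

Answer: Price = V(0,0) = 0.1371


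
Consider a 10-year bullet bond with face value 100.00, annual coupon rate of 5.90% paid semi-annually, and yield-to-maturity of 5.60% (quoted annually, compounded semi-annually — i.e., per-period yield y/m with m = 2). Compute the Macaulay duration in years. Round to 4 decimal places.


Coupon per period c = face * coupon_rate / m = 2.950000
Periods per year m = 2; per-period yield y/m = 0.028000
Number of cashflows N = 20
Cashflows (t years, CF_t, discount factor 1/(1+y/m)^(m*t), PV):
  t = 0.5000: CF_t = 2.950000, DF = 0.972763, PV = 2.869650
  t = 1.0000: CF_t = 2.950000, DF = 0.946267, PV = 2.791488
  t = 1.5000: CF_t = 2.950000, DF = 0.920493, PV = 2.715455
  t = 2.0000: CF_t = 2.950000, DF = 0.895422, PV = 2.641494
  t = 2.5000: CF_t = 2.950000, DF = 0.871033, PV = 2.569546
  t = 3.0000: CF_t = 2.950000, DF = 0.847308, PV = 2.499559
  t = 3.5000: CF_t = 2.950000, DF = 0.824230, PV = 2.431477
  t = 4.0000: CF_t = 2.950000, DF = 0.801780, PV = 2.365250
  t = 4.5000: CF_t = 2.950000, DF = 0.779941, PV = 2.300827
  t = 5.0000: CF_t = 2.950000, DF = 0.758698, PV = 2.238159
  t = 5.5000: CF_t = 2.950000, DF = 0.738033, PV = 2.177197
  t = 6.0000: CF_t = 2.950000, DF = 0.717931, PV = 2.117896
  t = 6.5000: CF_t = 2.950000, DF = 0.698376, PV = 2.060210
  t = 7.0000: CF_t = 2.950000, DF = 0.679354, PV = 2.004095
  t = 7.5000: CF_t = 2.950000, DF = 0.660851, PV = 1.949509
  t = 8.0000: CF_t = 2.950000, DF = 0.642851, PV = 1.896410
  t = 8.5000: CF_t = 2.950000, DF = 0.625341, PV = 1.844757
  t = 9.0000: CF_t = 2.950000, DF = 0.608309, PV = 1.794510
  t = 9.5000: CF_t = 2.950000, DF = 0.591740, PV = 1.745633
  t = 10.0000: CF_t = 102.950000, DF = 0.575622, PV = 59.260329
Price P = sum_t PV_t = 102.273451
Macaulay numerator sum_t t * PV_t:
  t * PV_t at t = 0.5000: 1.434825
  t * PV_t at t = 1.0000: 2.791488
  t * PV_t at t = 1.5000: 4.073183
  t * PV_t at t = 2.0000: 5.282987
  t * PV_t at t = 2.5000: 6.423866
  t * PV_t at t = 3.0000: 7.498676
  t * PV_t at t = 3.5000: 8.510170
  t * PV_t at t = 4.0000: 9.461001
  t * PV_t at t = 4.5000: 10.353722
  t * PV_t at t = 5.0000: 11.190793
  t * PV_t at t = 5.5000: 11.974584
  t * PV_t at t = 6.0000: 12.707376
  t * PV_t at t = 6.5000: 13.391366
  t * PV_t at t = 7.0000: 14.028668
  t * PV_t at t = 7.5000: 14.621319
  t * PV_t at t = 8.0000: 15.171278
  t * PV_t at t = 8.5000: 15.680431
  t * PV_t at t = 9.0000: 16.150593
  t * PV_t at t = 9.5000: 16.583509
  t * PV_t at t = 10.0000: 592.603289
Macaulay duration D = (sum_t t * PV_t) / P = 789.933126 / 102.273451 = 7.723736

Answer: Macaulay duration = 7.7237 years


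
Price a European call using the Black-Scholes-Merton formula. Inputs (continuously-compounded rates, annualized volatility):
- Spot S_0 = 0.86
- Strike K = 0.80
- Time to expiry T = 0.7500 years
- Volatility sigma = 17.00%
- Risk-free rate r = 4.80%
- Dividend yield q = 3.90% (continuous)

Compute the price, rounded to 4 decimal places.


Answer: Price = 0.0855

Derivation:
d1 = (ln(S/K) + (r - q + 0.5*sigma^2) * T) / (sigma * sqrt(T)) = 0.61068825
d2 = d1 - sigma * sqrt(T) = 0.46346393
exp(-rT) = 0.96464029; exp(-qT) = 0.97117364
C = S_0 * exp(-qT) * N(d1) - K * exp(-rT) * N(d2)
N(d1) = 0.72929701; N(d2) = 0.67848407
C = 0.8600 * 0.97117364 * 0.72929701 - 0.8000 * 0.96464029 * 0.67848407 = 0.0855


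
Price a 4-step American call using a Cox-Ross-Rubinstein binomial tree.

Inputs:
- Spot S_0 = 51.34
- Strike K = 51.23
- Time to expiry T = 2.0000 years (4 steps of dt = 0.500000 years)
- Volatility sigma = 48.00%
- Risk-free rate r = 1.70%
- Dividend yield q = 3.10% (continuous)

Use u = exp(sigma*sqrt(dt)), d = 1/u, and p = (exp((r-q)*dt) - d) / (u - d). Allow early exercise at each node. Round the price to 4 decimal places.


Answer: Price = V(0,0) = 12.0945

Derivation:
dt = T/N = 0.500000
u = exp(sigma*sqrt(dt)) = 1.404121; d = 1/u = 0.712189
p = (exp((r-q)*dt) - d) / (u - d) = 0.405871
Discount per step: exp(-r*dt) = 0.991536
Stock lattice S(k, i) with i counting down-moves:
  k=0: S(0,0) = 51.3400
  k=1: S(1,0) = 72.0876; S(1,1) = 36.5638
  k=2: S(2,0) = 101.2196; S(2,1) = 51.3400; S(2,2) = 26.0404
  k=3: S(3,0) = 142.1246; S(3,1) = 72.0876; S(3,2) = 36.5638; S(3,3) = 18.5457
  k=4: S(4,0) = 199.5601; S(4,1) = 101.2196; S(4,2) = 51.3400; S(4,3) = 26.0404; S(4,4) = 13.2080
Terminal payoffs V(N, i) = max(S_T - K, 0):
  V(4,0) = 148.330050; V(4,1) = 49.989627; V(4,2) = 0.110000; V(4,3) = 0.000000; V(4,4) = 0.000000
Backward induction: V(k, i) = exp(-r*dt) * [p * V(k+1, i) + (1-p) * V(k+1, i+1)]; then take max(V_cont, immediate exercise) for American.
  V(3,0) = exp(-r*dt) * [p*148.330050 + (1-p)*49.989627] = 89.142235; exercise = 90.894572; V(3,0) = max -> 90.894572
  V(3,1) = exp(-r*dt) * [p*49.989627 + (1-p)*0.110000] = 20.182423; exercise = 20.857556; V(3,1) = max -> 20.857556
  V(3,2) = exp(-r*dt) * [p*0.110000 + (1-p)*0.000000] = 0.044268; exercise = 0.000000; V(3,2) = max -> 0.044268
  V(3,3) = exp(-r*dt) * [p*0.000000 + (1-p)*0.000000] = 0.000000; exercise = 0.000000; V(3,3) = max -> 0.000000
  V(2,0) = exp(-r*dt) * [p*90.894572 + (1-p)*20.857556] = 48.866429; exercise = 49.989627; V(2,0) = max -> 49.989627
  V(2,1) = exp(-r*dt) * [p*20.857556 + (1-p)*0.044268] = 8.419908; exercise = 0.110000; V(2,1) = max -> 8.419908
  V(2,2) = exp(-r*dt) * [p*0.044268 + (1-p)*0.000000] = 0.017815; exercise = 0.000000; V(2,2) = max -> 0.017815
  V(1,0) = exp(-r*dt) * [p*49.989627 + (1-p)*8.419908] = 25.077791; exercise = 20.857556; V(1,0) = max -> 25.077791
  V(1,1) = exp(-r*dt) * [p*8.419908 + (1-p)*0.017815] = 3.398968; exercise = 0.000000; V(1,1) = max -> 3.398968
  V(0,0) = exp(-r*dt) * [p*25.077791 + (1-p)*3.398968] = 12.094536; exercise = 0.110000; V(0,0) = max -> 12.094536


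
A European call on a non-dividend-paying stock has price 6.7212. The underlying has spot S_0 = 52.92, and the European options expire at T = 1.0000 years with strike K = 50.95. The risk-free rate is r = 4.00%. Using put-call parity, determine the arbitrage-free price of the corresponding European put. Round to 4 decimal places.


Put-call parity: C - P = S_0 * exp(-qT) - K * exp(-rT).
S_0 * exp(-qT) = 52.9200 * 1.00000000 = 52.92000000
K * exp(-rT) = 50.9500 * 0.96078944 = 48.95222192
P = C - S*exp(-qT) + K*exp(-rT)
P = 6.7212 - 52.92000000 + 48.95222192 = 2.7534

Answer: Put price = 2.7534


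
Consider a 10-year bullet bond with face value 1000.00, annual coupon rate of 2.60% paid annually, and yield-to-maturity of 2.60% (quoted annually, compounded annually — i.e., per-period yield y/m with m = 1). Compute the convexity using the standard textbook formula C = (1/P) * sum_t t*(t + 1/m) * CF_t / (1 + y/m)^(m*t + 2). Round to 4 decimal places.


Coupon per period c = face * coupon_rate / m = 26.000000
Periods per year m = 1; per-period yield y/m = 0.026000
Number of cashflows N = 10
Cashflows (t years, CF_t, discount factor 1/(1+y/m)^(m*t), PV):
  t = 1.0000: CF_t = 26.000000, DF = 0.974659, PV = 25.341131
  t = 2.0000: CF_t = 26.000000, DF = 0.949960, PV = 24.698958
  t = 3.0000: CF_t = 26.000000, DF = 0.925887, PV = 24.073058
  t = 4.0000: CF_t = 26.000000, DF = 0.902424, PV = 23.463020
  t = 5.0000: CF_t = 26.000000, DF = 0.879555, PV = 22.868440
  t = 6.0000: CF_t = 26.000000, DF = 0.857266, PV = 22.288928
  t = 7.0000: CF_t = 26.000000, DF = 0.835542, PV = 21.724101
  t = 8.0000: CF_t = 26.000000, DF = 0.814369, PV = 21.173588
  t = 9.0000: CF_t = 26.000000, DF = 0.793732, PV = 20.637026
  t = 10.0000: CF_t = 1026.000000, DF = 0.773618, PV = 793.731750
Price P = sum_t PV_t = 1000.000000
Convexity numerator sum_t t*(t + 1/m) * CF_t / (1+y/m)^(m*t + 2):
  t = 1.0000: term = 48.146116
  t = 2.0000: term = 140.778118
  t = 3.0000: term = 274.421283
  t = 4.0000: term = 445.778562
  t = 5.0000: term = 651.723044
  t = 6.0000: term = 889.290703
  t = 7.0000: term = 1155.673428
  t = 8.0000: term = 1448.212316
  t = 9.0000: term = 1764.391224
  t = 10.0000: term = 82941.467781
Convexity = (1/P) * sum = 89759.882576 / 1000.000000 = 89.759883

Answer: Convexity = 89.7599
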